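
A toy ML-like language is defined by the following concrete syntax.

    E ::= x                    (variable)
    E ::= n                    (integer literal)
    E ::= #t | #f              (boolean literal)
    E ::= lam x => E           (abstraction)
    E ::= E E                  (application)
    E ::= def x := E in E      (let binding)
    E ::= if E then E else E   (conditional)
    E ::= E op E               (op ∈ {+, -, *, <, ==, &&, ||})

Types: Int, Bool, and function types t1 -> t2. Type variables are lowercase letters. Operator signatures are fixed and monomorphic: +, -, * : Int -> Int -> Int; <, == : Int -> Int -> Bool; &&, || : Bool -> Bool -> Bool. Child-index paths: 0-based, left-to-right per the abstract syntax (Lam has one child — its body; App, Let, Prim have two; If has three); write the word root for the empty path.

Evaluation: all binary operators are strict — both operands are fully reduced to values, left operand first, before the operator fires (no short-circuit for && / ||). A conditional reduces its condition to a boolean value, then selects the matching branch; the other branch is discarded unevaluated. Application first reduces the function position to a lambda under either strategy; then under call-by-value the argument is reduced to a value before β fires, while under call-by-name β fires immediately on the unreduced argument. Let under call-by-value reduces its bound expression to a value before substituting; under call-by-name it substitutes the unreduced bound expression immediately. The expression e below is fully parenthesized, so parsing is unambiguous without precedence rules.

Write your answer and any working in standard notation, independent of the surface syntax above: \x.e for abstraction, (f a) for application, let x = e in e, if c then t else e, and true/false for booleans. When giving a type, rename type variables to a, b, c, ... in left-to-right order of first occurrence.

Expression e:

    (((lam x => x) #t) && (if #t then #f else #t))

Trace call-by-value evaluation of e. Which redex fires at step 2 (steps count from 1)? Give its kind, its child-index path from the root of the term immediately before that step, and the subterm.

Trace:
step 0: (((\x.x) true) && (if true then false else true))
step 1: [beta@0] (true && (if true then false else true))
step 2: [if@1] (true && false)

Answer: if at 1 : (if true then false else true)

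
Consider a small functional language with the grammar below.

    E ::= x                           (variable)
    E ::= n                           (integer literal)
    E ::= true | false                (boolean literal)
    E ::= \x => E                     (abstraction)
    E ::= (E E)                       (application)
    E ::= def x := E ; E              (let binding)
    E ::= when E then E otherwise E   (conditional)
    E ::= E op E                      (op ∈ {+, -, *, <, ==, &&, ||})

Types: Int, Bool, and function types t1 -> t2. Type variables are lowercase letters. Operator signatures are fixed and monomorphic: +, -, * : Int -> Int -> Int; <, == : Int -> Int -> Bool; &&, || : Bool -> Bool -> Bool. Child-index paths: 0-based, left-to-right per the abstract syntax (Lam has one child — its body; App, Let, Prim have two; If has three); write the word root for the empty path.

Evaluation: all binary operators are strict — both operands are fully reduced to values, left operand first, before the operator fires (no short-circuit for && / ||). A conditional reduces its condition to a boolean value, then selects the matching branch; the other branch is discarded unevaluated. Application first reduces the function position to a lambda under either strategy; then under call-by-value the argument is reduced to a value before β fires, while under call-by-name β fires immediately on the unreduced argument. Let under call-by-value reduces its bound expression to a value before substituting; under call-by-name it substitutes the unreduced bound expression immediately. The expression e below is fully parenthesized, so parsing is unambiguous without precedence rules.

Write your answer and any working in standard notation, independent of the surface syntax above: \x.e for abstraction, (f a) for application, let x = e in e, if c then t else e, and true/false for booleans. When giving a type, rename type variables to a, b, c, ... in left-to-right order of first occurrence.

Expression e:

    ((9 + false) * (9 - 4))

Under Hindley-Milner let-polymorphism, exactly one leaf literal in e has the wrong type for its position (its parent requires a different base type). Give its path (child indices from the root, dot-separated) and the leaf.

Derivation:
  unify Int ~ Int
  unify Bool ~ Int
  FAIL: mismatch Bool ~ Int

Answer: 0.1 : false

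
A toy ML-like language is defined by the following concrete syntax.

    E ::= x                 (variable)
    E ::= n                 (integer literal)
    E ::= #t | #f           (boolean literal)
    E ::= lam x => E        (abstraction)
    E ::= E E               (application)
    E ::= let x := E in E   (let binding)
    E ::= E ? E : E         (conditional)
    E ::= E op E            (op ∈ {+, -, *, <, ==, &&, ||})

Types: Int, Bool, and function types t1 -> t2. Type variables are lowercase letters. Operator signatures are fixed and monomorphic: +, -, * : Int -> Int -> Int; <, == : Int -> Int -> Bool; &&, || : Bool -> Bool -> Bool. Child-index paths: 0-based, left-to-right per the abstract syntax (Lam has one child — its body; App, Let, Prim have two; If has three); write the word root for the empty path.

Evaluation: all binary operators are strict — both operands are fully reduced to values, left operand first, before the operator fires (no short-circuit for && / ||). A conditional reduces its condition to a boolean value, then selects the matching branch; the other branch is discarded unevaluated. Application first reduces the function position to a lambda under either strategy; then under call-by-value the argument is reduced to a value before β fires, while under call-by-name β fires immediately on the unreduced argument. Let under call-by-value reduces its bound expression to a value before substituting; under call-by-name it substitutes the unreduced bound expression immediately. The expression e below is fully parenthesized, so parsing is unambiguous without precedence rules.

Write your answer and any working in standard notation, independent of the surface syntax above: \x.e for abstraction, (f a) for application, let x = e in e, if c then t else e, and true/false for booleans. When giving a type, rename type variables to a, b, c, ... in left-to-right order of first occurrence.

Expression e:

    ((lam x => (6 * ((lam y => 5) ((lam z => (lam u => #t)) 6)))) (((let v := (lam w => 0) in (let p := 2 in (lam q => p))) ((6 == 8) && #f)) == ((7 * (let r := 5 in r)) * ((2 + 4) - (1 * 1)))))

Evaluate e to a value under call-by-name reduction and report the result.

Trace:
step 0: ((\x.(6 * ((\y.5) ((\z.(\u.true)) 6)))) (((let v = (\w.0) in (let p = 2 in (\q.p))) ((6 == 8) && false)) == ((7 * (let r = 5 in r)) * ((2 + 4) - (1 * 1)))))
step 1: [beta@root] (6 * ((\y.5) ((\z.(\u.true)) 6)))
step 2: [beta@1] (6 * 5)
step 3: [delta@root] 30

Answer: 30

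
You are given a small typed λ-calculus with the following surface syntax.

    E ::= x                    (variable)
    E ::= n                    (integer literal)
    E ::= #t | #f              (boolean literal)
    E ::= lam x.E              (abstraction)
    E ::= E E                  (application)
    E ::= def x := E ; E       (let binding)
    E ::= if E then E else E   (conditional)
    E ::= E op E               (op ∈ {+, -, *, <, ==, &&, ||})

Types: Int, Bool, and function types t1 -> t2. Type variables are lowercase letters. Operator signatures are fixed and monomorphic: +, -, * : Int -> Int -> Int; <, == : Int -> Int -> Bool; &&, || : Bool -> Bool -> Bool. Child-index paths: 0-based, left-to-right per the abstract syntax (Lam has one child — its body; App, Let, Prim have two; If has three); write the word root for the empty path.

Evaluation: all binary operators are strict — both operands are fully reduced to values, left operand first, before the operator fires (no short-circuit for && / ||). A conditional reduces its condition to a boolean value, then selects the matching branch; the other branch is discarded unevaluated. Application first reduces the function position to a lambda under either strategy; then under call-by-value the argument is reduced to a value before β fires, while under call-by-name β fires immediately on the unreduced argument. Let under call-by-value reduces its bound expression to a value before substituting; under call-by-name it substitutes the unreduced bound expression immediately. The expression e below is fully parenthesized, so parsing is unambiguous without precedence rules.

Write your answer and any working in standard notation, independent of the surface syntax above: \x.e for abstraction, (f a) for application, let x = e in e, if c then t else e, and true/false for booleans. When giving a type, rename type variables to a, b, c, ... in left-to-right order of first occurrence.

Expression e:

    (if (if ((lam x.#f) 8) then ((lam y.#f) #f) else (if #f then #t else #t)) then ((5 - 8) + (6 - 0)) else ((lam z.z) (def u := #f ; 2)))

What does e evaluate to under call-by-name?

Answer: 3

Working:
step 0: (if (if ((\x.false) 8) then ((\y.false) false) else (if false then true else true)) then ((5 - 8) + (6 - 0)) else ((\z.z) (let u = false in 2)))
step 1: [beta@0.0] (if (if false then ((\y.false) false) else (if false then true else true)) then ((5 - 8) + (6 - 0)) else ((\z.z) (let u = false in 2)))
step 2: [if@0] (if (if false then true else true) then ((5 - 8) + (6 - 0)) else ((\z.z) (let u = false in 2)))
step 3: [if@0] (if true then ((5 - 8) + (6 - 0)) else ((\z.z) (let u = false in 2)))
step 4: [if@root] ((5 - 8) + (6 - 0))
step 5: [delta@0] (-3 + (6 - 0))
step 6: [delta@1] (-3 + 6)
step 7: [delta@root] 3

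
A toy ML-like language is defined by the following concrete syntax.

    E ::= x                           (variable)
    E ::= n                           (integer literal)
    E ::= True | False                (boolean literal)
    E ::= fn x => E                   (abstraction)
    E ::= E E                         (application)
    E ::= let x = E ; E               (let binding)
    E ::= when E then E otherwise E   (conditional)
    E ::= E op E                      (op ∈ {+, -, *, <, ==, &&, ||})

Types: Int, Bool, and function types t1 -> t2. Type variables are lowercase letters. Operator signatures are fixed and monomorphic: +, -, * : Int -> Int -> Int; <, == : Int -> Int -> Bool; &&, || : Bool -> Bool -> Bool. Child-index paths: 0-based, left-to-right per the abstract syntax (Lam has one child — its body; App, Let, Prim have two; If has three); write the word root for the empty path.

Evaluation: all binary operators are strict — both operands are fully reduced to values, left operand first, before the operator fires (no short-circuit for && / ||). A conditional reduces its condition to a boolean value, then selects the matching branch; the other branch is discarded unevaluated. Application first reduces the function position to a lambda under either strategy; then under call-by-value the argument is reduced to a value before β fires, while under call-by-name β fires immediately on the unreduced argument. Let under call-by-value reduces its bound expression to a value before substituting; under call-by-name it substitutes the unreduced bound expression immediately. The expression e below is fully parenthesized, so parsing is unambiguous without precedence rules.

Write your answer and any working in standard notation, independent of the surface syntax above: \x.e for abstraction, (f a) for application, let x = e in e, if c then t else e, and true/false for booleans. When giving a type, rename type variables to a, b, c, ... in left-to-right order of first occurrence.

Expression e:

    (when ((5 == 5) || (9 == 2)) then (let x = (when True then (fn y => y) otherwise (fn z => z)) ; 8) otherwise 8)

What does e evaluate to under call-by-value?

Derivation:
step 0: (if ((5 == 5) || (9 == 2)) then (let x = (if true then (\y.y) else (\z.z)) in 8) else 8)
step 1: [delta@0.0] (if (true || (9 == 2)) then (let x = (if true then (\y.y) else (\z.z)) in 8) else 8)
step 2: [delta@0.1] (if (true || false) then (let x = (if true then (\y.y) else (\z.z)) in 8) else 8)
step 3: [delta@0] (if true then (let x = (if true then (\y.y) else (\z.z)) in 8) else 8)
step 4: [if@root] (let x = (if true then (\y.y) else (\z.z)) in 8)
step 5: [if@0] (let x = (\y.y) in 8)
step 6: [let@root] 8

Answer: 8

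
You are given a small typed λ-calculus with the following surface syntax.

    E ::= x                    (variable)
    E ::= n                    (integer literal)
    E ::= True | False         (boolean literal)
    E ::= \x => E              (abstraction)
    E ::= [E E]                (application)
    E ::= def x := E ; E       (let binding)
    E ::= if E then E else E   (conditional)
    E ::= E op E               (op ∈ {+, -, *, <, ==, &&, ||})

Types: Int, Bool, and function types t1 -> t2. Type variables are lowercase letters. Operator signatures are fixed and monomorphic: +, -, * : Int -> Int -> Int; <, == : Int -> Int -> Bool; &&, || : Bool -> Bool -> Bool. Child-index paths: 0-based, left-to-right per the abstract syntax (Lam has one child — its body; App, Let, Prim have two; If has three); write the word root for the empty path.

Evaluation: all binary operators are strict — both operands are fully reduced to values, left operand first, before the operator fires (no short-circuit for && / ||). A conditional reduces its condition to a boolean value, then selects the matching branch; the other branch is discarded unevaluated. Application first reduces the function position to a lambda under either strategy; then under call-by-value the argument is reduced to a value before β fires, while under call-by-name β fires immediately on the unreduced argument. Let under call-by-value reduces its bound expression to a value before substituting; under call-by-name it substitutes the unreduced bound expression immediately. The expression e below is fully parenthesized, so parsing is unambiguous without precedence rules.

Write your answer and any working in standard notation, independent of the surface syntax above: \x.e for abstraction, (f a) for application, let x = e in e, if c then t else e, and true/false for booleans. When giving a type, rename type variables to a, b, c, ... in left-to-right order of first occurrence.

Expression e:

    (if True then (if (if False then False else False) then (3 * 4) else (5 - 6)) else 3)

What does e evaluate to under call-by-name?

Answer: -1

Trace:
step 0: (if true then (if (if false then false else false) then (3 * 4) else (5 - 6)) else 3)
step 1: [if@root] (if (if false then false else false) then (3 * 4) else (5 - 6))
step 2: [if@0] (if false then (3 * 4) else (5 - 6))
step 3: [if@root] (5 - 6)
step 4: [delta@root] -1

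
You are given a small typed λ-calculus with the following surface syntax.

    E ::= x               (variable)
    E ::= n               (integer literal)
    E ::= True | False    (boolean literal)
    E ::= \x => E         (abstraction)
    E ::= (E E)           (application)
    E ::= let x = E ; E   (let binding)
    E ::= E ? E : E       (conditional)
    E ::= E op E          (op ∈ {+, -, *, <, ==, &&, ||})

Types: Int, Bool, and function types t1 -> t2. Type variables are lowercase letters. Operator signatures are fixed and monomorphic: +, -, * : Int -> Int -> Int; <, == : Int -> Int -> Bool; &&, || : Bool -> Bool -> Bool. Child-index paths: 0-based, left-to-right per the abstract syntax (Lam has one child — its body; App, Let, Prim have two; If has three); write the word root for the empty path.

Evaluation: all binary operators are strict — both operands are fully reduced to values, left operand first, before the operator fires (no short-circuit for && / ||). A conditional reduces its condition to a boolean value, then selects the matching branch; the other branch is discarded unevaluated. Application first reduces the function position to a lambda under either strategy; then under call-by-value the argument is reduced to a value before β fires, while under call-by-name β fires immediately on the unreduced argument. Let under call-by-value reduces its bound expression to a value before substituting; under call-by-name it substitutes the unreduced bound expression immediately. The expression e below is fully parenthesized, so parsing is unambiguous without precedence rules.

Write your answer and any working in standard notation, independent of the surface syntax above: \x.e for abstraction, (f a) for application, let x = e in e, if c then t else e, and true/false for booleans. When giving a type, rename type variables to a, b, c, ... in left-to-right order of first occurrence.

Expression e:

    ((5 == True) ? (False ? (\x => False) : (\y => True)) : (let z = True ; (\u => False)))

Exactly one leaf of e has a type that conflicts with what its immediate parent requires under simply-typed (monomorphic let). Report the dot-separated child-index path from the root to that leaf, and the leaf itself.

Answer: 0.1 : true

Trace:
  unify Int ~ Int
  unify Bool ~ Int
  FAIL: mismatch Bool ~ Int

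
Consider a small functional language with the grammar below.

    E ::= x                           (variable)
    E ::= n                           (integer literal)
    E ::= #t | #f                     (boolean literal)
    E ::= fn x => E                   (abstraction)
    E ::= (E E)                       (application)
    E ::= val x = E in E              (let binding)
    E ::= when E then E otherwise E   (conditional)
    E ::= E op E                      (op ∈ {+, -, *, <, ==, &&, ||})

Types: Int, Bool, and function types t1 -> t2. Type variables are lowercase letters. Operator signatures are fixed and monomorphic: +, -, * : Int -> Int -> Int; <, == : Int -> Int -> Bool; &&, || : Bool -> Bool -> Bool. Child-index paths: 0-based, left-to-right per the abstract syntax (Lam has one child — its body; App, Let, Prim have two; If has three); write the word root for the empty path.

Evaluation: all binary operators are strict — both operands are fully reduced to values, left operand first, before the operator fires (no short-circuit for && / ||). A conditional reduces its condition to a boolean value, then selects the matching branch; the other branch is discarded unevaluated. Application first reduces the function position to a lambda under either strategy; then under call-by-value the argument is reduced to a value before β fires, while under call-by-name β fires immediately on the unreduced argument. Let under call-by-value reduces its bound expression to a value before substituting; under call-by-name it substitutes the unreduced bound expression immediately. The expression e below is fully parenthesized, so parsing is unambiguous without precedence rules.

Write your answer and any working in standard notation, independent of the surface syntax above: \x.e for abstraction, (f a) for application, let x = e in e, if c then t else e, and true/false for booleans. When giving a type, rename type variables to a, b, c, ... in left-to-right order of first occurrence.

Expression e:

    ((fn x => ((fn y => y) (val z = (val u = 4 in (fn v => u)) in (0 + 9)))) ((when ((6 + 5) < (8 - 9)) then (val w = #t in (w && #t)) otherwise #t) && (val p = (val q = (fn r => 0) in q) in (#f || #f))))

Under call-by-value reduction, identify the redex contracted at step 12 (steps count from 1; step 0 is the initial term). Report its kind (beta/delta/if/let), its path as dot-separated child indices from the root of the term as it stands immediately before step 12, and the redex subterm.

Trace:
step 0: ((\x.((\y.y) (let z = (let u = 4 in (\v.u)) in (0 + 9)))) ((if ((6 + 5) < (8 - 9)) then (let w = true in (w && true)) else true) && (let p = (let q = (\r.0) in q) in (false || false))))
step 1: [delta@1.0.0.0] ((\x.((\y.y) (let z = (let u = 4 in (\v.u)) in (0 + 9)))) ((if (11 < (8 - 9)) then (let w = true in (w && true)) else true) && (let p = (let q = (\r.0) in q) in (false || false))))
step 2: [delta@1.0.0.1] ((\x.((\y.y) (let z = (let u = 4 in (\v.u)) in (0 + 9)))) ((if (11 < -1) then (let w = true in (w && true)) else true) && (let p = (let q = (\r.0) in q) in (false || false))))
step 3: [delta@1.0.0] ((\x.((\y.y) (let z = (let u = 4 in (\v.u)) in (0 + 9)))) ((if false then (let w = true in (w && true)) else true) && (let p = (let q = (\r.0) in q) in (false || false))))
step 4: [if@1.0] ((\x.((\y.y) (let z = (let u = 4 in (\v.u)) in (0 + 9)))) (true && (let p = (let q = (\r.0) in q) in (false || false))))
step 5: [let@1.1.0] ((\x.((\y.y) (let z = (let u = 4 in (\v.u)) in (0 + 9)))) (true && (let p = (\r.0) in (false || false))))
step 6: [let@1.1] ((\x.((\y.y) (let z = (let u = 4 in (\v.u)) in (0 + 9)))) (true && (false || false)))
step 7: [delta@1.1] ((\x.((\y.y) (let z = (let u = 4 in (\v.u)) in (0 + 9)))) (true && false))
step 8: [delta@1] ((\x.((\y.y) (let z = (let u = 4 in (\v.u)) in (0 + 9)))) false)
step 9: [beta@root] ((\y.y) (let z = (let u = 4 in (\v.u)) in (0 + 9)))
step 10: [let@1.0] ((\y.y) (let z = (\v.4) in (0 + 9)))
step 11: [let@1] ((\y.y) (0 + 9))
step 12: [delta@1] ((\y.y) 9)

Answer: delta at 1 : (0 + 9)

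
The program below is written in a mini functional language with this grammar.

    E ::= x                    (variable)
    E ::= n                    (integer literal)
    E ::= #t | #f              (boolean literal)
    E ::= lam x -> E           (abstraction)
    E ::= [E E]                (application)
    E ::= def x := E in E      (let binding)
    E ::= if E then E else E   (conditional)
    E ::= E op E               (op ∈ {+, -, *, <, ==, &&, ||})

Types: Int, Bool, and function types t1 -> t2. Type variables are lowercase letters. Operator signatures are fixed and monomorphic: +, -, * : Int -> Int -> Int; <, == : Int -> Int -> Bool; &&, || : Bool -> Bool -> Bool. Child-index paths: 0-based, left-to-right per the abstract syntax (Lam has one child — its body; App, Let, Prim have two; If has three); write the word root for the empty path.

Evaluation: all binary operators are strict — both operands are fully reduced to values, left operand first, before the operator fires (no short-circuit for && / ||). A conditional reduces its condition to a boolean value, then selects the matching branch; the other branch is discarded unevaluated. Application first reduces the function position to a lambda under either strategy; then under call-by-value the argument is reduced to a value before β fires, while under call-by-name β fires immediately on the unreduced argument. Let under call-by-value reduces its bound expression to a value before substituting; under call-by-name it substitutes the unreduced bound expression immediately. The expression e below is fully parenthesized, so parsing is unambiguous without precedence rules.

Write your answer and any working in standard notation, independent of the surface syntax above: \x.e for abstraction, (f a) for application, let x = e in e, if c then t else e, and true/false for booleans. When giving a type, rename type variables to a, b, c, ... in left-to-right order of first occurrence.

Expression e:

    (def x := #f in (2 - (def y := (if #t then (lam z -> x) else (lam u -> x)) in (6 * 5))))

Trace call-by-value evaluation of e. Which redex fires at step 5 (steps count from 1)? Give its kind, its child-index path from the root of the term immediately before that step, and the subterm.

Answer: delta at root : (2 - 30)

Derivation:
step 0: (let x = false in (2 - (let y = (if true then (\z.x) else (\u.x)) in (6 * 5))))
step 1: [let@root] (2 - (let y = (if true then (\z.false) else (\u.false)) in (6 * 5)))
step 2: [if@1.0] (2 - (let y = (\z.false) in (6 * 5)))
step 3: [let@1] (2 - (6 * 5))
step 4: [delta@1] (2 - 30)
step 5: [delta@root] -28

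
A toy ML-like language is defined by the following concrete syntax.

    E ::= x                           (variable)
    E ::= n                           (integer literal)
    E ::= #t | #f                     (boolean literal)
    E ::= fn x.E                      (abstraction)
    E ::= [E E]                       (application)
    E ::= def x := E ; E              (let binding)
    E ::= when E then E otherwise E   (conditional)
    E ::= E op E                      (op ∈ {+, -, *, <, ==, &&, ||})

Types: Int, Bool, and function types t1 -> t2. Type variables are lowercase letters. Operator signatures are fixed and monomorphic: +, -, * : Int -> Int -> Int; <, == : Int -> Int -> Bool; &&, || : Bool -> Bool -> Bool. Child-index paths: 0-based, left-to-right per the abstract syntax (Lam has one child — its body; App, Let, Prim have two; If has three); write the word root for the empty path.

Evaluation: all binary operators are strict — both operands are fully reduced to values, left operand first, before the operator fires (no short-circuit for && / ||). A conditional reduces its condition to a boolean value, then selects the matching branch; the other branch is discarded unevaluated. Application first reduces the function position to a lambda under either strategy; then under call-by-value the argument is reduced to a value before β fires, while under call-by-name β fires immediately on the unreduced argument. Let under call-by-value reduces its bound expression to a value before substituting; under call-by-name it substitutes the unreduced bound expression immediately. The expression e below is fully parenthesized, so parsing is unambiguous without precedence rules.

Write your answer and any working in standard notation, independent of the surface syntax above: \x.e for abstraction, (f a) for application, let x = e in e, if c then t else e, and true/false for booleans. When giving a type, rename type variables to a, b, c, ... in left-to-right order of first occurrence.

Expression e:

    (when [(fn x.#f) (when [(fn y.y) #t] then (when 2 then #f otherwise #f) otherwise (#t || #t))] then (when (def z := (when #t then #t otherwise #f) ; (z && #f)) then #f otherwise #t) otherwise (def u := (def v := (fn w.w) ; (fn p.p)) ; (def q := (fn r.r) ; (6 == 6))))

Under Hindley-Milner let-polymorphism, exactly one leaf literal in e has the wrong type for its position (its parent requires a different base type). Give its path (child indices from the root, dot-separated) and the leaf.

Answer: 0.1.1.0 : 2

Trace:
\x._ : a -> Bool
y : b
\y._ : b -> b
  unify b -> b ~ Bool -> c
  unify b ~ Bool
  unify Bool ~ c
_ _ : Bool
  unify Bool ~ Bool
  unify Int ~ Bool
  FAIL: mismatch Int ~ Bool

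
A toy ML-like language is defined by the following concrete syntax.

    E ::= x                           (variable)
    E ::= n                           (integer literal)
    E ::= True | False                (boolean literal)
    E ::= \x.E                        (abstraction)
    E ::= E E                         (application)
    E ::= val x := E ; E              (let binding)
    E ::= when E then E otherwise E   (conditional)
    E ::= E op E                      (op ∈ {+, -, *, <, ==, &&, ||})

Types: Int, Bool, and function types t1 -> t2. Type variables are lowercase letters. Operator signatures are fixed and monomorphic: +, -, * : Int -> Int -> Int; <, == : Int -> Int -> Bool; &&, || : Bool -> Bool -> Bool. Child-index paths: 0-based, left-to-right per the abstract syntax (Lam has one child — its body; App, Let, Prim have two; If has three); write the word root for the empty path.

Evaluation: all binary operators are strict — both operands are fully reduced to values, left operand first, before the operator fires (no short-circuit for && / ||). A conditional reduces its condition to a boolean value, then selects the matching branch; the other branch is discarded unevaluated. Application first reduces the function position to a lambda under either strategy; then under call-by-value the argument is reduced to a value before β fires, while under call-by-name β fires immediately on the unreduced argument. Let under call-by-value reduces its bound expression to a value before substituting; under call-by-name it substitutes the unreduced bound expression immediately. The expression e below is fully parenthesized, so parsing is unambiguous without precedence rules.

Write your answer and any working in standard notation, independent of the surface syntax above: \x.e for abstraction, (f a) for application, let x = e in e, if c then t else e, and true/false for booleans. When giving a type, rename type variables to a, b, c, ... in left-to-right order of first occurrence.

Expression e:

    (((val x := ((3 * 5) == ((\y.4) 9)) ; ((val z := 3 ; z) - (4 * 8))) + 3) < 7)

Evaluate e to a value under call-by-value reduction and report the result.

Answer: true

Working:
step 0: (((let x = ((3 * 5) == ((\y.4) 9)) in ((let z = 3 in z) - (4 * 8))) + 3) < 7)
step 1: [delta@0.0.0.0] (((let x = (15 == ((\y.4) 9)) in ((let z = 3 in z) - (4 * 8))) + 3) < 7)
step 2: [beta@0.0.0.1] (((let x = (15 == 4) in ((let z = 3 in z) - (4 * 8))) + 3) < 7)
step 3: [delta@0.0.0] (((let x = false in ((let z = 3 in z) - (4 * 8))) + 3) < 7)
step 4: [let@0.0] ((((let z = 3 in z) - (4 * 8)) + 3) < 7)
step 5: [let@0.0.0] (((3 - (4 * 8)) + 3) < 7)
step 6: [delta@0.0.1] (((3 - 32) + 3) < 7)
step 7: [delta@0.0] ((-29 + 3) < 7)
step 8: [delta@0] (-26 < 7)
step 9: [delta@root] true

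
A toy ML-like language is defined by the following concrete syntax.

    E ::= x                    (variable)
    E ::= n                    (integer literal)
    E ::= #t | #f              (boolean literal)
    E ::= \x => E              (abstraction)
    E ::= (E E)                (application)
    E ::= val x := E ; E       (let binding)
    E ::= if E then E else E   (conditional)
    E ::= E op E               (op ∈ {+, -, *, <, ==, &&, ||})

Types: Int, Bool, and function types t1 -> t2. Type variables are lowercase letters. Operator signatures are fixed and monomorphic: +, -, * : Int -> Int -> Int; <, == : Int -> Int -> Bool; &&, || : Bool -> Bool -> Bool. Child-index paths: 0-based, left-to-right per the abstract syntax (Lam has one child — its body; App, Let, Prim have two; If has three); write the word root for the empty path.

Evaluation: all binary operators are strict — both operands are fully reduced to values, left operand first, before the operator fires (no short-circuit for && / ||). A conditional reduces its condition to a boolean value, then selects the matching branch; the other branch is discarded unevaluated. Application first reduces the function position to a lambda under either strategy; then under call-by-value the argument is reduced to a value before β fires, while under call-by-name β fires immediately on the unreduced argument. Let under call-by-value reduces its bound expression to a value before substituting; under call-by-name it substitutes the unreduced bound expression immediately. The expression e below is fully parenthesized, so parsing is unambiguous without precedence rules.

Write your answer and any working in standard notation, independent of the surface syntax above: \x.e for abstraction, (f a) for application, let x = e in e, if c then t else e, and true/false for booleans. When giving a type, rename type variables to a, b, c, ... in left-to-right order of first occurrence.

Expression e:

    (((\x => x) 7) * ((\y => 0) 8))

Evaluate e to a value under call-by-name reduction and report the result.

Answer: 0

Derivation:
step 0: (((\x.x) 7) * ((\y.0) 8))
step 1: [beta@0] (7 * ((\y.0) 8))
step 2: [beta@1] (7 * 0)
step 3: [delta@root] 0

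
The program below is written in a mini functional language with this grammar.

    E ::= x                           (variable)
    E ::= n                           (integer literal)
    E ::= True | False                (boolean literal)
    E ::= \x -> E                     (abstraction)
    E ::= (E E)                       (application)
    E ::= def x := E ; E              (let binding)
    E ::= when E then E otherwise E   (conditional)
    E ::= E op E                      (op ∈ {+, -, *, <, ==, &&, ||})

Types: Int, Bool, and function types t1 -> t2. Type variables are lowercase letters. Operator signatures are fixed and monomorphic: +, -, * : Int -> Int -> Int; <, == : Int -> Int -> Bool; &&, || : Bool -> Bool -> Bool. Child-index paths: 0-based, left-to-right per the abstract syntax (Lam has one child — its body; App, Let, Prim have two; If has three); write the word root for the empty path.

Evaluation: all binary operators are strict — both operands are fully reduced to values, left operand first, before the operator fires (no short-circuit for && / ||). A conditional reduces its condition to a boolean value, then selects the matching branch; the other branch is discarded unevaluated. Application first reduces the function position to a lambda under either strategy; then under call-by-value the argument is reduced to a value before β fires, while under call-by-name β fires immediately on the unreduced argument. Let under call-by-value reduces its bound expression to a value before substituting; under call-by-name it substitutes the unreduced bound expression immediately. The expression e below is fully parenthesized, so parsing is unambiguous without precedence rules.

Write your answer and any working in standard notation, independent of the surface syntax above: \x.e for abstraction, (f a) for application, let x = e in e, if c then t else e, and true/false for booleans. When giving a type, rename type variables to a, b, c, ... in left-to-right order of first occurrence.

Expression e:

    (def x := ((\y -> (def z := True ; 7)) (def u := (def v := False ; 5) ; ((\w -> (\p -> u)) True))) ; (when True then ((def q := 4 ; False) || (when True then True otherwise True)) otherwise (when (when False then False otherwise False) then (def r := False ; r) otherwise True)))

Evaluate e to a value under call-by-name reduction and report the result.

Derivation:
step 0: (let x = ((\y.(let z = true in 7)) (let u = (let v = false in 5) in ((\w.(\p.u)) true))) in (if true then ((let q = 4 in false) || (if true then true else true)) else (if (if false then false else false) then (let r = false in r) else true)))
step 1: [let@root] (if true then ((let q = 4 in false) || (if true then true else true)) else (if (if false then false else false) then (let r = false in r) else true))
step 2: [if@root] ((let q = 4 in false) || (if true then true else true))
step 3: [let@0] (false || (if true then true else true))
step 4: [if@1] (false || true)
step 5: [delta@root] true

Answer: true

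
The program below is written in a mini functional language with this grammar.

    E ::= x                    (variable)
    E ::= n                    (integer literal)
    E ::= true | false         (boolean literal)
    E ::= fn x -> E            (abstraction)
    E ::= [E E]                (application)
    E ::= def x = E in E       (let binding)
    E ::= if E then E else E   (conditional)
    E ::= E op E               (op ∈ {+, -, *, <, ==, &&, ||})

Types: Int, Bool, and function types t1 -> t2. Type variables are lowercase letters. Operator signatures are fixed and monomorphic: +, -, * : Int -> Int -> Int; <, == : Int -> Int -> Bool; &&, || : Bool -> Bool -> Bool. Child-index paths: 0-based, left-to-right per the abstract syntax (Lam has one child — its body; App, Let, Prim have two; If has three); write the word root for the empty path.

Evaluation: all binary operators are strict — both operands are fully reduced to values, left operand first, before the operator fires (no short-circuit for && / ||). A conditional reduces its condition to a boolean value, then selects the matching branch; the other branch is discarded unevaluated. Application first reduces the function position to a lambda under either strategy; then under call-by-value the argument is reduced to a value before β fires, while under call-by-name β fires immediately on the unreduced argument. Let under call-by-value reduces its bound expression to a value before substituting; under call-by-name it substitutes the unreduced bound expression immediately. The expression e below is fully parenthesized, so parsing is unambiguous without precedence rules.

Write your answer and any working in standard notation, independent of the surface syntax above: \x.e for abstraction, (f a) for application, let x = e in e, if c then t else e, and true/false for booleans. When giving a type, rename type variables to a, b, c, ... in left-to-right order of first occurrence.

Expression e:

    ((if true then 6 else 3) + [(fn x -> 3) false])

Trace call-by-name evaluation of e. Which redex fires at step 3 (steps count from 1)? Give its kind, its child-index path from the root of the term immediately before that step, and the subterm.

Answer: delta at root : (6 + 3)

Working:
step 0: ((if true then 6 else 3) + ((\x.3) false))
step 1: [if@0] (6 + ((\x.3) false))
step 2: [beta@1] (6 + 3)
step 3: [delta@root] 9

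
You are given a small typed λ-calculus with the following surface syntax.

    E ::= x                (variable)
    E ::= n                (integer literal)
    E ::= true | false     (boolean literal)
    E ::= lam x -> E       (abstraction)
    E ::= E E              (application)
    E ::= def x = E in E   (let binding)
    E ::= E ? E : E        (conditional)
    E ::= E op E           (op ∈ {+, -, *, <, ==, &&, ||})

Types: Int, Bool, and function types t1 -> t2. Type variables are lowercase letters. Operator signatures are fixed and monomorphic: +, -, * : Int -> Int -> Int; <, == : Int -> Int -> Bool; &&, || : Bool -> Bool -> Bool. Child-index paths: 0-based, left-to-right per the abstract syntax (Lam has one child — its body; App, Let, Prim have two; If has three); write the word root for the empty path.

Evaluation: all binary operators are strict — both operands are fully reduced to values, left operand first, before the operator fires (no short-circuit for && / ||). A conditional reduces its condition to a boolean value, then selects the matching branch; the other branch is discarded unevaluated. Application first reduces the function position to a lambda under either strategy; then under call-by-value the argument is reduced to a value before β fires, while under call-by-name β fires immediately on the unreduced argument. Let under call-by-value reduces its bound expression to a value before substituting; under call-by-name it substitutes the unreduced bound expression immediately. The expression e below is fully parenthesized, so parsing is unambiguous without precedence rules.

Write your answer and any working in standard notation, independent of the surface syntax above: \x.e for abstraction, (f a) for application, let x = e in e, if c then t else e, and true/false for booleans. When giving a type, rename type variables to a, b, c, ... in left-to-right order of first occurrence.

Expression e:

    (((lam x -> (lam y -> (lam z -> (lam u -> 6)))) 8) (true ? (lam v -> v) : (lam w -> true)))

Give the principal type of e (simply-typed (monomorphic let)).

Answer: a -> b -> Int

Trace:
\u._ : d -> Int
\z._ : c -> d -> Int
\y._ : b -> c -> d -> Int
\x._ : a -> b -> c -> d -> Int
  unify a -> b -> c -> d -> Int ~ Int -> e
  unify a ~ Int
  unify b -> c -> d -> Int ~ e
_ _ : b -> c -> d -> Int
  unify Bool ~ Bool
v : f
\v._ : f -> f
\w._ : g -> Bool
  unify f -> f ~ g -> Bool
  unify f ~ g
  unify g ~ Bool
  unify b -> c -> d -> Int ~ (Bool -> Bool) -> h
  unify b ~ Bool -> Bool
  unify c -> d -> Int ~ h
_ _ : c -> d -> Int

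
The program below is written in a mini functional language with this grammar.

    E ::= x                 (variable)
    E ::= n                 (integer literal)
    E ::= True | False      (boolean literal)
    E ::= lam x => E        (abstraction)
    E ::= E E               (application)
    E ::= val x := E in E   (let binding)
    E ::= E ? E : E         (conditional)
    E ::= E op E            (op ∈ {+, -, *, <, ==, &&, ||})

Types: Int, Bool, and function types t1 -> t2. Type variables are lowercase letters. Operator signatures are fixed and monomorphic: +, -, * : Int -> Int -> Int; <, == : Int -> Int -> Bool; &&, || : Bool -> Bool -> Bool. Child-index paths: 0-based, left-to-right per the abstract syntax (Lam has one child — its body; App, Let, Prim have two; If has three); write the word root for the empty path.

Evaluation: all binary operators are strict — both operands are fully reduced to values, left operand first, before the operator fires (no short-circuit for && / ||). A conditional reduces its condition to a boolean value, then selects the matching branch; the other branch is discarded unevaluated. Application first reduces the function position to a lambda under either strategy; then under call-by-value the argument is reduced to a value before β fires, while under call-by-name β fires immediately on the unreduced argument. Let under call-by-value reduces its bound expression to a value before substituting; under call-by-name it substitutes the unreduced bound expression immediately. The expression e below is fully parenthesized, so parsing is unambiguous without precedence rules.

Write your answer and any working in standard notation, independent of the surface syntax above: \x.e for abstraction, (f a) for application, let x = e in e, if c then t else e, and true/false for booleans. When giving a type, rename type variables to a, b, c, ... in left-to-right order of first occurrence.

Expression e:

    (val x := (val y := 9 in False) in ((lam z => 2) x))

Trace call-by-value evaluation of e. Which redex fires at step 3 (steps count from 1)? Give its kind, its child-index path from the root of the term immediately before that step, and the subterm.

Working:
step 0: (let x = (let y = 9 in false) in ((\z.2) x))
step 1: [let@0] (let x = false in ((\z.2) x))
step 2: [let@root] ((\z.2) false)
step 3: [beta@root] 2

Answer: beta at root : ((\z.2) false)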